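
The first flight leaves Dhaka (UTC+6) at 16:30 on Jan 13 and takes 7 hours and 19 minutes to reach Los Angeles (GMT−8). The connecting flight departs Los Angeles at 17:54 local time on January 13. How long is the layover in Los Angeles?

8 hours 5 minutes

Convert departure to UTC: 16:30 − 6:00 = 10:30 UTC on Jan 13.
Add 7 hours and 19 minutes flight time → 17:49 UTC.
Los Angeles is UTC−8:00, so local arrival = 17:49 − 8:00 = 09:49 on Jan 13.
Layover = 17:54 − 09:49 = 8 hours 5 minutes.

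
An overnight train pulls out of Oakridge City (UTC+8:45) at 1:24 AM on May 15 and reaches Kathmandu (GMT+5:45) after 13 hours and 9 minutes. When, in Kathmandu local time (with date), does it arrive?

Convert departure to UTC: 1:24 AM − 8:45 = 4:39 PM UTC on May 14.
Add 13 hours and 9 minutes travel time → 5:48 AM UTC (May 15).
Kathmandu is UTC+5:45, so local arrival = 5:48 AM + 5:45 = 11:33 AM on May 15.

11:33 AM on May 15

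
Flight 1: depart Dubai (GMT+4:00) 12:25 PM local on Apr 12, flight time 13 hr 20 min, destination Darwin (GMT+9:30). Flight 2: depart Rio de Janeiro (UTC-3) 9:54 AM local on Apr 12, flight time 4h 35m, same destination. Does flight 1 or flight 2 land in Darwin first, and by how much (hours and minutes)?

the second, by 4 hours 16 minutes

Flight 1 in UTC: 12:25 PM − 4:00 = 8:25 AM on Apr 12.
+13 hours and 20 minutes → arrive 9:45 PM UTC on Apr 12.
Flight 2 in UTC: 9:54 AM + 3:00 = 12:54 PM on Apr 12.
+4 hours and 35 minutes → arrive 5:29 PM UTC on Apr 12.
Flight 2 lands earlier by 4 hours 16 minutes.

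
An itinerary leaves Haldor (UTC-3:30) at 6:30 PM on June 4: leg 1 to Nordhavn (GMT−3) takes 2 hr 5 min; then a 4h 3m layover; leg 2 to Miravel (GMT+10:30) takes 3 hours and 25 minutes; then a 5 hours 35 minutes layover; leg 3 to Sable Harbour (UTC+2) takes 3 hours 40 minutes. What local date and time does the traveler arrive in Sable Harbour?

6:48 PM on Jun 5

Convert departure to UTC: 6:30 PM + 3:30 = 10:00 PM UTC on Jun 4.
Add 2 hours and 5 minutes leg 1 → 12:05 AM UTC (Jun 5).
Add 4 hours and 3 minutes layover in Nordhavn → 4:08 AM UTC.
Add 3 hours 25 minutes leg 2 → 7:33 AM UTC.
Add 5 hours 35 minutes layover in Miravel → 1:08 PM UTC.
Add 3 hours 40 minutes leg 3 → 4:48 PM UTC.
Sable Harbour is UTC+2:00, so local arrival = 4:48 PM + 2:00 = 6:48 PM on Jun 5.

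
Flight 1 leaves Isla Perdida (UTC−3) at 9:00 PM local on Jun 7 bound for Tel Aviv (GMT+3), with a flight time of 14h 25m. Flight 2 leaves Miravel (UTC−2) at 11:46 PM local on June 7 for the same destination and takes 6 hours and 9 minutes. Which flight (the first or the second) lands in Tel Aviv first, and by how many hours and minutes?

Flight 1 in UTC: 9:00 PM + 3:00 = 12:00 AM on Jun 8.
+14 hours and 25 minutes → arrive 2:25 PM UTC on Jun 8.
Flight 2 in UTC: 11:46 PM + 2:00 = 1:46 AM on Jun 8.
+6 hours and 9 minutes → arrive 7:55 AM UTC on Jun 8.
Flight 2 lands earlier by 6 hours 30 minutes.

the second, by 6 hours 30 minutes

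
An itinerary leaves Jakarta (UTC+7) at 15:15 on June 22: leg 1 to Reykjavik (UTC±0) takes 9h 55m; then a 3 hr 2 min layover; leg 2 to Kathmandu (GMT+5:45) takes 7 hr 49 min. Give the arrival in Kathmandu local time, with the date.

Convert departure to UTC: 15:15 − 7:00 = 08:15 UTC on Jun 22.
Add 9 hours 55 minutes leg 1 → 18:10 UTC.
Add 3 hours 2 minutes layover in Reykjavik → 21:12 UTC.
Add 7 hours and 49 minutes leg 2 → 05:01 UTC (Jun 23).
Kathmandu is UTC+5:45, so local arrival = 05:01 + 5:45 = 10:46 on Jun 23.

10:46 on June 23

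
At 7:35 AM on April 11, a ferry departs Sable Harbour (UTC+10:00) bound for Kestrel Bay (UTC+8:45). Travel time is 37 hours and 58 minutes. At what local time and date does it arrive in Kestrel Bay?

8:18 PM on April 12

Convert departure to UTC: 7:35 AM − 10:00 = 9:35 PM UTC on Apr 10.
Add 37 hours 58 minutes travel time → 11:33 AM UTC (Apr 12).
Kestrel Bay is UTC+8:45, so local arrival = 11:33 AM + 8:45 = 8:18 PM on Apr 12.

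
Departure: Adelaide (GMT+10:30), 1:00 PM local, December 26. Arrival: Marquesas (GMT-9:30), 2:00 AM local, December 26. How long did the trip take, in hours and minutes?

Marquesas is 20:00 behind Adelaide.
Clock-face elapsed time (ignoring zones) is −11 hours.
Actual elapsed = −11 hours + 20:00 = 9 hours.

9 hours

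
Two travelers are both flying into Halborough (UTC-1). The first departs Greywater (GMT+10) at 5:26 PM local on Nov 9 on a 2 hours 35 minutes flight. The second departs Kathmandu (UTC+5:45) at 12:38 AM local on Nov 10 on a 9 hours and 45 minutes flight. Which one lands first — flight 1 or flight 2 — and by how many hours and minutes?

the first, by 18 hours 37 minutes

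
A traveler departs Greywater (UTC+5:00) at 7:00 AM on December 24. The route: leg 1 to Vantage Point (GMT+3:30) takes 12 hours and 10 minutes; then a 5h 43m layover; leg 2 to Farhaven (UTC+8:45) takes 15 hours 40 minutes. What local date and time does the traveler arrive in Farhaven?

Convert departure to UTC: 7:00 AM − 5:00 = 2:00 AM UTC on Dec 24.
Add 12 hours and 10 minutes leg 1 → 2:10 PM UTC.
Add 5 hours 43 minutes layover in Vantage Point → 7:53 PM UTC.
Add 15 hours 40 minutes leg 2 → 11:33 AM UTC (Dec 25).
Farhaven is UTC+8:45, so local arrival = 11:33 AM + 8:45 = 8:18 PM on Dec 25.

8:18 PM on December 25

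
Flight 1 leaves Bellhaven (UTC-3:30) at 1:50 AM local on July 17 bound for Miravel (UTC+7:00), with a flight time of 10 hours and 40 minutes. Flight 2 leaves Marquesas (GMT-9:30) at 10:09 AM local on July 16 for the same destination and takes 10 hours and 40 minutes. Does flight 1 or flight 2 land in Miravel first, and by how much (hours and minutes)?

the second, by 9 hours 41 minutes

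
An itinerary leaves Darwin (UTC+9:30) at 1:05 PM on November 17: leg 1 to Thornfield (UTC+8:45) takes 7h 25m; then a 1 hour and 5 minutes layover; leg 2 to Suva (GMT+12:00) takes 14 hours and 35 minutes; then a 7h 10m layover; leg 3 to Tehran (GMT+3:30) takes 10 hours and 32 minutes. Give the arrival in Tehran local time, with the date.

11:52 PM on Nov 18

Convert departure to UTC: 1:05 PM − 9:30 = 3:35 AM UTC on Nov 17.
Add 7 hours and 25 minutes leg 1 → 11:00 AM UTC.
Add 1 hour and 5 minutes layover in Thornfield → 12:05 PM UTC.
Add 14 hours and 35 minutes leg 2 → 2:40 AM UTC (Nov 18).
Add 7 hours 10 minutes layover in Suva → 9:50 AM UTC.
Add 10 hours and 32 minutes leg 3 → 8:22 PM UTC.
Tehran is UTC+3:30, so local arrival = 8:22 PM + 3:30 = 11:52 PM on Nov 18.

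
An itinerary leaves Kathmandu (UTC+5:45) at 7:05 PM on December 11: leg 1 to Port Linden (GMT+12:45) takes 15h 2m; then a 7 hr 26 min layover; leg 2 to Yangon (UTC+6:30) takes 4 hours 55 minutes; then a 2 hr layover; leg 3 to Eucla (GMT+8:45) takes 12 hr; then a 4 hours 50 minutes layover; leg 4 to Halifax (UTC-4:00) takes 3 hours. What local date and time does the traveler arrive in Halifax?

Convert departure to UTC: 7:05 PM − 5:45 = 1:20 PM UTC on Dec 11.
Add 15 hours 2 minutes leg 1 → 4:22 AM UTC (Dec 12).
Add 7 hours 26 minutes layover in Port Linden → 11:48 AM UTC.
Add 4 hours 55 minutes leg 2 → 4:43 PM UTC.
Add 2 hours layover in Yangon → 6:43 PM UTC.
Add 12 hours leg 3 → 6:43 AM UTC (Dec 13).
Add 4 hours 50 minutes layover in Eucla → 11:33 AM UTC.
Add 3 hours leg 4 → 2:33 PM UTC.
Halifax is UTC−4:00, so local arrival = 2:33 PM − 4:00 = 10:33 AM on Dec 13.

10:33 AM on December 13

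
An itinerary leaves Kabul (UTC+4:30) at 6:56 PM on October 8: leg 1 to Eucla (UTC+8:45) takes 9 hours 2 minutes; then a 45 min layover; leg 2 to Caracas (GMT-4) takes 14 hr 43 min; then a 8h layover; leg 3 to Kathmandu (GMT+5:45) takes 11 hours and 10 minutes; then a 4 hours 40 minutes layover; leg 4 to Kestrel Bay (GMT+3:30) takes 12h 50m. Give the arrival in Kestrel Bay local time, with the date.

Convert departure to UTC: 6:56 PM − 4:30 = 2:26 PM UTC on Oct 8.
Add 9 hours 2 minutes leg 1 → 11:28 PM UTC.
Add 45 minutes layover in Eucla → 12:13 AM UTC (Oct 9).
Add 14 hours and 43 minutes leg 2 → 2:56 PM UTC.
Add 8 hours layover in Caracas → 10:56 PM UTC.
Add 11 hours and 10 minutes leg 3 → 10:06 AM UTC (Oct 10).
Add 4 hours and 40 minutes layover in Kathmandu → 2:46 PM UTC.
Add 12 hours 50 minutes leg 4 → 3:36 AM UTC (Oct 11).
Kestrel Bay is UTC+3:30, so local arrival = 3:36 AM + 3:30 = 7:06 AM on Oct 11.

7:06 AM on October 11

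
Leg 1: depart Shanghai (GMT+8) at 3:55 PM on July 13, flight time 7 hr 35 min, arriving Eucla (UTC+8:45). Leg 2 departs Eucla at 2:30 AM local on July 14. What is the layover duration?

2 hours 15 minutes

Convert departure to UTC: 3:55 PM − 8:00 = 7:55 AM UTC on Jul 13.
Add 7 hours 35 minutes flight time → 3:30 PM UTC.
Eucla is UTC+8:45, so local arrival = 3:30 PM + 8:45 = 12:15 AM on Jul 14.
Layover = 2:30 AM − 12:15 AM = 2 hours 15 minutes.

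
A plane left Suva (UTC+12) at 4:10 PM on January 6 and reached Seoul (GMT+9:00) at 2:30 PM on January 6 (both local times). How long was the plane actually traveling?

Departure in UTC: 4:10 PM − 12:00 = 4:10 AM on Jan 6.
Arrival in UTC: 2:30 PM − 9:00 = 5:30 AM on Jan 6.
Elapsed = 5:30 AM − 4:10 AM = 1 hour 20 minutes.

1 hour 20 minutes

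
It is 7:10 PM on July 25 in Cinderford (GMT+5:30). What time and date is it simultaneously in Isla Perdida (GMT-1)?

Isla Perdida is 6:30 behind Cinderford.
Shift by the zone difference: 7:10 PM − 6:30 = 12:40 PM on Jul 25 in Isla Perdida.

12:40 PM on Jul 25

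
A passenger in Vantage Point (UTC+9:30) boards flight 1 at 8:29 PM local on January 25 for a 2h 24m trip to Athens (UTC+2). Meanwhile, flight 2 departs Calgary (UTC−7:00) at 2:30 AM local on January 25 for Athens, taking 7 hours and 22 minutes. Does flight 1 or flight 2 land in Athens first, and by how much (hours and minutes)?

the first, by 3 hours 29 minutes

Flight 1 in UTC: 8:29 PM − 9:30 = 10:59 AM on Jan 25.
+2 hours and 24 minutes → arrive 1:23 PM UTC on Jan 25.
Flight 2 in UTC: 2:30 AM + 7:00 = 9:30 AM on Jan 25.
+7 hours 22 minutes → arrive 4:52 PM UTC on Jan 25.
Flight 1 lands earlier by 3 hours 29 minutes.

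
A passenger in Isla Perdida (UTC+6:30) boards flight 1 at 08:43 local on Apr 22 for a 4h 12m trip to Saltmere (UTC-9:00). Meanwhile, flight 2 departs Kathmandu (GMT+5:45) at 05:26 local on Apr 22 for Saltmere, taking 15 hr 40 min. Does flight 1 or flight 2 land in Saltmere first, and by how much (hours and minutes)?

Flight 1 in UTC: 08:43 − 6:30 = 02:13 on Apr 22.
+4 hours and 12 minutes → arrive 06:25 UTC on Apr 22.
Flight 2 in UTC: 05:26 − 5:45 = 23:41 on Apr 21.
+15 hours and 40 minutes → arrive 15:21 UTC on Apr 22.
Flight 1 lands earlier by 8 hours 56 minutes.

the first, by 8 hours 56 minutes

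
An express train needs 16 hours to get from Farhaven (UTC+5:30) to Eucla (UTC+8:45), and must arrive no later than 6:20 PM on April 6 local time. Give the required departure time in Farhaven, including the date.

11:05 PM on Apr 5

Target arrival in UTC: 6:20 PM − 8:45 = 9:35 AM on Apr 6.
Subtract 16 hours → departure 5:35 PM UTC on Apr 5.
Farhaven is UTC+5:30: 5:35 PM + 5:30 = 11:05 PM on Apr 5.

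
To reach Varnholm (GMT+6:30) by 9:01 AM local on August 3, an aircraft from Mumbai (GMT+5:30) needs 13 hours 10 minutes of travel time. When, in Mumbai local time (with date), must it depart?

6:51 PM on Aug 2

Target arrival in UTC: 9:01 AM − 6:30 = 2:31 AM on Aug 3.
Subtract 13 hours and 10 minutes → departure 1:21 PM UTC on Aug 2.
Mumbai is UTC+5:30: 1:21 PM + 5:30 = 6:51 PM on Aug 2.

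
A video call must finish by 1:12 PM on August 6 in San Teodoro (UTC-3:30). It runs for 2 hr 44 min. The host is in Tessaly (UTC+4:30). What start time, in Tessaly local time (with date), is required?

6:28 PM on Aug 6

Target end time in UTC: 1:12 PM + 3:30 = 4:42 PM on Aug 6.
Subtract 2 hours 44 minutes → start 1:58 PM UTC on Aug 6.
Tessaly is UTC+4:30: 1:58 PM + 4:30 = 6:28 PM on Aug 6.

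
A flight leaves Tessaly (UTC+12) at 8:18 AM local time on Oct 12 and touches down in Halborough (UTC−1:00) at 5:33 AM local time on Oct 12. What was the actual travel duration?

10 hours 15 minutes

Departure in UTC: 8:18 AM − 12:00 = 8:18 PM on Oct 11.
Arrival in UTC: 5:33 AM + 1:00 = 6:33 AM on Oct 12.
Elapsed = 6:33 AM − 8:18 PM (+1 day) = 10 hours 15 minutes.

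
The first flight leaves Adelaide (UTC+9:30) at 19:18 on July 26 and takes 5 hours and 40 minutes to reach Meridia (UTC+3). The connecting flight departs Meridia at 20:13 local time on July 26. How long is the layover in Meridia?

Convert departure to UTC: 19:18 − 9:30 = 09:48 UTC on Jul 26.
Add 5 hours 40 minutes flight time → 15:28 UTC.
Meridia is UTC+3:00, so local arrival = 15:28 + 3:00 = 18:28 on Jul 26.
Layover = 20:13 − 18:28 = 1 hour 45 minutes.

1 hour 45 minutes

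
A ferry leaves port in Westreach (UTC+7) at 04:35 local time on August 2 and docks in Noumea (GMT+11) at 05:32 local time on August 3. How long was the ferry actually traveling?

20 hours 57 minutes

Departure in UTC: 04:35 − 7:00 = 21:35 on Aug 1.
Arrival in UTC: 05:32 − 11:00 = 18:32 on Aug 2.
Elapsed = 18:32 − 21:35 (+1 day) = 20 hours 57 minutes.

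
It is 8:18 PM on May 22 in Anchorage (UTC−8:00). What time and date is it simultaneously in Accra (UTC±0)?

4:18 AM on May 23

Accra is 8:00 ahead of Anchorage.
Shift by the zone difference: 8:18 PM + 8:00 = 4:18 AM on May 23 in Accra.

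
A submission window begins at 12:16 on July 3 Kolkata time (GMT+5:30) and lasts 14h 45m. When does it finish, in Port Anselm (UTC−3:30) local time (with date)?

18:01 on Jul 3

Port Anselm is 9:00 behind Kolkata.
After 14 hours 45 minutes it is 03:01 (Jul 4) in Kolkata.
Shift by the zone difference: 03:01 − 9:00 = 18:01 on Jul 3 in Port Anselm.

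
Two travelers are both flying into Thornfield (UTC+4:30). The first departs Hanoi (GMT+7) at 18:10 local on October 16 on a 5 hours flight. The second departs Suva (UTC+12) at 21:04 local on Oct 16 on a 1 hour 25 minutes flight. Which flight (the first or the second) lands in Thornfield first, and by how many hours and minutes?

the second, by 5 hours 41 minutes

Flight 1 in UTC: 18:10 − 7:00 = 11:10 on Oct 16.
+5 hours → arrive 16:10 UTC on Oct 16.
Flight 2 in UTC: 21:04 − 12:00 = 09:04 on Oct 16.
+1 hour 25 minutes → arrive 10:29 UTC on Oct 16.
Flight 2 lands earlier by 5 hours 41 minutes.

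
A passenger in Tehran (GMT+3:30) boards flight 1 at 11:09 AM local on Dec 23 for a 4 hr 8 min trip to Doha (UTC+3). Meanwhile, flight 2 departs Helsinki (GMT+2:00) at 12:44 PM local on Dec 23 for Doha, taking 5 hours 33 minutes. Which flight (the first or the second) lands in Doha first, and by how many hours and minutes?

Flight 1 in UTC: 11:09 AM − 3:30 = 7:39 AM on Dec 23.
+4 hours 8 minutes → arrive 11:47 AM UTC on Dec 23.
Flight 2 in UTC: 12:44 PM − 2:00 = 10:44 AM on Dec 23.
+5 hours and 33 minutes → arrive 4:17 PM UTC on Dec 23.
Flight 1 lands earlier by 4 hours 30 minutes.

the first, by 4 hours 30 minutes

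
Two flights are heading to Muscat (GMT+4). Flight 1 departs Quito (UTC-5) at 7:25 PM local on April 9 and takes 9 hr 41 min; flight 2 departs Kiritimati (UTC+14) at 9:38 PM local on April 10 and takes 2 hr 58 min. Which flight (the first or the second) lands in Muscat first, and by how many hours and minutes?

Flight 1 in UTC: 7:25 PM + 5:00 = 12:25 AM on Apr 10.
+9 hours and 41 minutes → arrive 10:06 AM UTC on Apr 10.
Flight 2 in UTC: 9:38 PM − 14:00 = 7:38 AM on Apr 10.
+2 hours 58 minutes → arrive 10:36 AM UTC on Apr 10.
Flight 1 lands earlier by 30 minutes.

the first, by 30 minutes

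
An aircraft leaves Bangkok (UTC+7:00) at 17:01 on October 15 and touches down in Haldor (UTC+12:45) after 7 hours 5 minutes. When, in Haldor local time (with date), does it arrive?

05:51 on Oct 16

Convert departure to UTC: 17:01 − 7:00 = 10:01 UTC on Oct 15.
Add 7 hours and 5 minutes travel time → 17:06 UTC.
Haldor is UTC+12:45, so local arrival = 17:06 + 12:45 = 05:51 on Oct 16.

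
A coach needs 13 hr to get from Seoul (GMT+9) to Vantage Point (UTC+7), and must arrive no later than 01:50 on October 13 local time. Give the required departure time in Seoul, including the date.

14:50 on Oct 12

Target arrival in UTC: 01:50 − 7:00 = 18:50 on Oct 12.
Subtract 13 hours → departure 05:50 UTC on Oct 12.
Seoul is UTC+9:00: 05:50 + 9:00 = 14:50 on Oct 12.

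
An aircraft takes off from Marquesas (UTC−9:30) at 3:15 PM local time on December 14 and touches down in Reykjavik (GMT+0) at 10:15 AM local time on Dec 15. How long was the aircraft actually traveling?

9 hours 30 minutes

Departure in UTC: 3:15 PM + 9:30 = 12:45 AM on Dec 15.
Arrival is already UTC: 10:15 AM on Dec 15.
Elapsed = 10:15 AM − 12:45 AM = 9 hours 30 minutes.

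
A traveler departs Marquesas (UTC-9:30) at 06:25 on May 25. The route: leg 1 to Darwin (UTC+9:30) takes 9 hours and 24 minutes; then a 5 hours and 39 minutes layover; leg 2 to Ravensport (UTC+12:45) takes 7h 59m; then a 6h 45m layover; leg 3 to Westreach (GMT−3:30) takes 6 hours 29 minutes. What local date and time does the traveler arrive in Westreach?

Convert departure to UTC: 06:25 + 9:30 = 15:55 UTC on May 25.
Add 9 hours and 24 minutes leg 1 → 01:19 UTC (May 26).
Add 5 hours and 39 minutes layover in Darwin → 06:58 UTC.
Add 7 hours 59 minutes leg 2 → 14:57 UTC.
Add 6 hours 45 minutes layover in Ravensport → 21:42 UTC.
Add 6 hours 29 minutes leg 3 → 04:11 UTC (May 27).
Westreach is UTC−3:30, so local arrival = 04:11 − 3:30 = 00:41 on May 27.

00:41 on May 27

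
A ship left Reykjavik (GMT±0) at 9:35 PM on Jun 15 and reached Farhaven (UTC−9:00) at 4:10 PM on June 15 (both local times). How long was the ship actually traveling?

Departure is already UTC: 9:35 PM on Jun 15.
Arrival in UTC: 4:10 PM + 9:00 = 1:10 AM on Jun 16.
Elapsed = 1:10 AM − 9:35 PM (+1 day) = 3 hours 35 minutes.

3 hours 35 minutes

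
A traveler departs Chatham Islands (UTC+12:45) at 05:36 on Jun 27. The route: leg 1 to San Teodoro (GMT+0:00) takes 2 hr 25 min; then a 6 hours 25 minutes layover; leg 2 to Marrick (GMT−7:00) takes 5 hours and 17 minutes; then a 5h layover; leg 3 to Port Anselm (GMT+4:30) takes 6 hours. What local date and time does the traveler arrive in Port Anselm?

22:28 on Jun 27

Convert departure to UTC: 05:36 − 12:45 = 16:51 UTC on Jun 26.
Add 2 hours 25 minutes leg 1 → 19:16 UTC.
Add 6 hours 25 minutes layover in San Teodoro → 01:41 UTC (Jun 27).
Add 5 hours and 17 minutes leg 2 → 06:58 UTC.
Add 5 hours layover in Marrick → 11:58 UTC.
Add 6 hours leg 3 → 17:58 UTC.
Port Anselm is UTC+4:30, so local arrival = 17:58 + 4:30 = 22:28 on Jun 27.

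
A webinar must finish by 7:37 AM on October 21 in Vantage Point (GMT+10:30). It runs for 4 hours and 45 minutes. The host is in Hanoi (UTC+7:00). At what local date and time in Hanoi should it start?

Target end time in UTC: 7:37 AM − 10:30 = 9:07 PM on Oct 20.
Subtract 4 hours 45 minutes → start 4:22 PM UTC on Oct 20.
Hanoi is UTC+7:00: 4:22 PM + 7:00 = 11:22 PM on Oct 20.

11:22 PM on Oct 20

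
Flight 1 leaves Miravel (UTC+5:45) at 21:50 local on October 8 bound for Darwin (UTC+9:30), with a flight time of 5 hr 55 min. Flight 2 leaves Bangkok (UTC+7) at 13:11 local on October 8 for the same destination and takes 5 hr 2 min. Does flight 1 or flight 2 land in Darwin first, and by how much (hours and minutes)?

the second, by 10 hours 47 minutes

Flight 1 in UTC: 21:50 − 5:45 = 16:05 on Oct 8.
+5 hours 55 minutes → arrive 22:00 UTC on Oct 8.
Flight 2 in UTC: 13:11 − 7:00 = 06:11 on Oct 8.
+5 hours and 2 minutes → arrive 11:13 UTC on Oct 8.
Flight 2 lands earlier by 10 hours 47 minutes.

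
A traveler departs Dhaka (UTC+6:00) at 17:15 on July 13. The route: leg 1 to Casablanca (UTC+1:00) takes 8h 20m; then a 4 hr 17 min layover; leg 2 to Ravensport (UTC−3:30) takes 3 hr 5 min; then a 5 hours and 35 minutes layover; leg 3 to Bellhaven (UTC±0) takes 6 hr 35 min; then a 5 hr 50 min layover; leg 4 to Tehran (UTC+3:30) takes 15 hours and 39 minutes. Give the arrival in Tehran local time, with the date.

16:06 on Jul 15

Convert departure to UTC: 17:15 − 6:00 = 11:15 UTC on Jul 13.
Add 8 hours and 20 minutes leg 1 → 19:35 UTC.
Add 4 hours and 17 minutes layover in Casablanca → 23:52 UTC.
Add 3 hours 5 minutes leg 2 → 02:57 UTC (Jul 14).
Add 5 hours 35 minutes layover in Ravensport → 08:32 UTC.
Add 6 hours 35 minutes leg 3 → 15:07 UTC.
Add 5 hours and 50 minutes layover in Bellhaven → 20:57 UTC.
Add 15 hours 39 minutes leg 4 → 12:36 UTC (Jul 15).
Tehran is UTC+3:30, so local arrival = 12:36 + 3:30 = 16:06 on Jul 15.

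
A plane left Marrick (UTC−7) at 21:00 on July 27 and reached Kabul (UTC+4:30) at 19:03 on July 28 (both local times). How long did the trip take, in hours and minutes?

10 hours 33 minutes

Departure in UTC: 21:00 + 7:00 = 04:00 on Jul 28.
Arrival in UTC: 19:03 − 4:30 = 14:33 on Jul 28.
Elapsed = 14:33 − 04:00 = 10 hours 33 minutes.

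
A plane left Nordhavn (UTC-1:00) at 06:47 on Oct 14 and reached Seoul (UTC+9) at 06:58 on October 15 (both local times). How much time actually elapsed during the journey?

14 hours 11 minutes

Departure in UTC: 06:47 + 1:00 = 07:47 on Oct 14.
Arrival in UTC: 06:58 − 9:00 = 21:58 on Oct 14.
Elapsed = 21:58 − 07:47 = 14 hours 11 minutes.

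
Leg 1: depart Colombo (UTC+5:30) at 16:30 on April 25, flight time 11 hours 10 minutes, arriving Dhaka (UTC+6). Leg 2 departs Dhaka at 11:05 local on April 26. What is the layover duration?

6 hours 55 minutes

Convert departure to UTC: 16:30 − 5:30 = 11:00 UTC on Apr 25.
Add 11 hours 10 minutes flight time → 22:10 UTC.
Dhaka is UTC+6:00, so local arrival = 22:10 + 6:00 = 04:10 on Apr 26.
Layover = 11:05 − 04:10 = 6 hours 55 minutes.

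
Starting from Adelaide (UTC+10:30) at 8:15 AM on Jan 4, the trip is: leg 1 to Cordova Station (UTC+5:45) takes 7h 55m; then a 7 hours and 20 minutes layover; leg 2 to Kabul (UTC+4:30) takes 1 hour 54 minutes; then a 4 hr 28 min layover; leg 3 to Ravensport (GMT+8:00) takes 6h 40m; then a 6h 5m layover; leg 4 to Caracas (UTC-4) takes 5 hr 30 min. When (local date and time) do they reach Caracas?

Convert departure to UTC: 8:15 AM − 10:30 = 9:45 PM UTC on Jan 3.
Add 7 hours 55 minutes leg 1 → 5:40 AM UTC (Jan 4).
Add 7 hours 20 minutes layover in Cordova Station → 1:00 PM UTC.
Add 1 hour and 54 minutes leg 2 → 2:54 PM UTC.
Add 4 hours and 28 minutes layover in Kabul → 7:22 PM UTC.
Add 6 hours 40 minutes leg 3 → 2:02 AM UTC (Jan 5).
Add 6 hours 5 minutes layover in Ravensport → 8:07 AM UTC.
Add 5 hours 30 minutes leg 4 → 1:37 PM UTC.
Caracas is UTC−4:00, so local arrival = 1:37 PM − 4:00 = 9:37 AM on Jan 5.

9:37 AM on January 5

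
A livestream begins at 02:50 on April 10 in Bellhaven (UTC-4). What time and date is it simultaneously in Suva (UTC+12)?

In UTC: 02:50 + 4:00 = 06:50 on Apr 10.
Suva is UTC+12:00: 06:50 + 12:00 = 18:50 on Apr 10.

18:50 on Apr 10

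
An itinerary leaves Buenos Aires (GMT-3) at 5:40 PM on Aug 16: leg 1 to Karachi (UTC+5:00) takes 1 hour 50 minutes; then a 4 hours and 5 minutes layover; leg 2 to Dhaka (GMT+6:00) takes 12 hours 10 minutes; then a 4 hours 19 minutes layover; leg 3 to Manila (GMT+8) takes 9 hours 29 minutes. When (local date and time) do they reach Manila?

Convert departure to UTC: 5:40 PM + 3:00 = 8:40 PM UTC on Aug 16.
Add 1 hour 50 minutes leg 1 → 10:30 PM UTC.
Add 4 hours and 5 minutes layover in Karachi → 2:35 AM UTC (Aug 17).
Add 12 hours 10 minutes leg 2 → 2:45 PM UTC.
Add 4 hours 19 minutes layover in Dhaka → 7:04 PM UTC.
Add 9 hours 29 minutes leg 3 → 4:33 AM UTC (Aug 18).
Manila is UTC+8:00, so local arrival = 4:33 AM + 8:00 = 12:33 PM on Aug 18.

12:33 PM on August 18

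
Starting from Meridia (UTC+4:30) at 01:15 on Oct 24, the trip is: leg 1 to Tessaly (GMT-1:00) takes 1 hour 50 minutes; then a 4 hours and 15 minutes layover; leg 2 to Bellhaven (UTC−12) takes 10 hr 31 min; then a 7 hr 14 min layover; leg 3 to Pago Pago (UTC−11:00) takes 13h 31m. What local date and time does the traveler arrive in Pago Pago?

23:06 on Oct 24

Convert departure to UTC: 01:15 − 4:30 = 20:45 UTC on Oct 23.
Add 1 hour 50 minutes leg 1 → 22:35 UTC.
Add 4 hours and 15 minutes layover in Tessaly → 02:50 UTC (Oct 24).
Add 10 hours 31 minutes leg 2 → 13:21 UTC.
Add 7 hours and 14 minutes layover in Bellhaven → 20:35 UTC.
Add 13 hours 31 minutes leg 3 → 10:06 UTC (Oct 25).
Pago Pago is UTC−11:00, so local arrival = 10:06 − 11:00 = 23:06 on Oct 24.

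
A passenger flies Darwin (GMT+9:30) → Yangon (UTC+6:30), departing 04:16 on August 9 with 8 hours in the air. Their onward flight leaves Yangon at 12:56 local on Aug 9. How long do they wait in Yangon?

Convert departure to UTC: 04:16 − 9:30 = 18:46 UTC on Aug 8.
Add 8 hours flight time → 02:46 UTC (Aug 9).
Yangon is UTC+6:30, so local arrival = 02:46 + 6:30 = 09:16 on Aug 9.
Layover = 12:56 − 09:16 = 3 hours 40 minutes.

3 hours 40 minutes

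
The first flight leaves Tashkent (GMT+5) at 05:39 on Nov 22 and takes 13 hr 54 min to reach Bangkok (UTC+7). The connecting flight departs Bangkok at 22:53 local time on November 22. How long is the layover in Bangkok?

Convert departure to UTC: 05:39 − 5:00 = 00:39 UTC on Nov 22.
Add 13 hours 54 minutes flight time → 14:33 UTC.
Bangkok is UTC+7:00, so local arrival = 14:33 + 7:00 = 21:33 on Nov 22.
Layover = 22:53 − 21:33 = 1 hour 20 minutes.

1 hour 20 minutes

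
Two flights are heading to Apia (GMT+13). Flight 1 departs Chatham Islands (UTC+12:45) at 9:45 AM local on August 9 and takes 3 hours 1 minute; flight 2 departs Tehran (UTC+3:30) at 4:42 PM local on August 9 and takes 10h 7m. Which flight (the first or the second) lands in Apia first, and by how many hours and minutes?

the first, by 23 hours 18 minutes

Flight 1 in UTC: 9:45 AM − 12:45 = 9:00 PM on Aug 8.
+3 hours 1 minute → arrive 12:01 AM UTC on Aug 9.
Flight 2 in UTC: 4:42 PM − 3:30 = 1:12 PM on Aug 9.
+10 hours and 7 minutes → arrive 11:19 PM UTC on Aug 9.
Flight 1 lands earlier by 23 hours 18 minutes.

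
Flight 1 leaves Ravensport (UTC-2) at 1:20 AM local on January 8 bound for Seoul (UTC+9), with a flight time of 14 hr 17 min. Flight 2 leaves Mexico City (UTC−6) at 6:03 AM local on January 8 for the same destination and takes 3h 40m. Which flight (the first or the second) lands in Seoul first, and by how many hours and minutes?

the second, by 1 hour 54 minutes

Flight 1 in UTC: 1:20 AM + 2:00 = 3:20 AM on Jan 8.
+14 hours and 17 minutes → arrive 5:37 PM UTC on Jan 8.
Flight 2 in UTC: 6:03 AM + 6:00 = 12:03 PM on Jan 8.
+3 hours 40 minutes → arrive 3:43 PM UTC on Jan 8.
Flight 2 lands earlier by 1 hour 54 minutes.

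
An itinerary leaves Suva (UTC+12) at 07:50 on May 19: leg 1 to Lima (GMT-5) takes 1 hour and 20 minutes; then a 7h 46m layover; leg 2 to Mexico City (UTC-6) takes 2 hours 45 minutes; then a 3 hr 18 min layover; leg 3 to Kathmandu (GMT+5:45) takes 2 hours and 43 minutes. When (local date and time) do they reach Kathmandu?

19:27 on May 19

Convert departure to UTC: 07:50 − 12:00 = 19:50 UTC on May 18.
Add 1 hour and 20 minutes leg 1 → 21:10 UTC.
Add 7 hours and 46 minutes layover in Lima → 04:56 UTC (May 19).
Add 2 hours and 45 minutes leg 2 → 07:41 UTC.
Add 3 hours 18 minutes layover in Mexico City → 10:59 UTC.
Add 2 hours 43 minutes leg 3 → 13:42 UTC.
Kathmandu is UTC+5:45, so local arrival = 13:42 + 5:45 = 19:27 on May 19.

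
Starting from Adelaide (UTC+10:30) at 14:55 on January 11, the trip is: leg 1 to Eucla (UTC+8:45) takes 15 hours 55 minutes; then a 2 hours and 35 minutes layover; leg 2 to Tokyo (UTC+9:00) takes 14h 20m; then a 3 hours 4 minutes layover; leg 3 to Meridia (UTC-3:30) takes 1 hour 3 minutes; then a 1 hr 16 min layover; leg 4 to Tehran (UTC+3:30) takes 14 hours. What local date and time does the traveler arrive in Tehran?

12:08 on Jan 13

Convert departure to UTC: 14:55 − 10:30 = 04:25 UTC on Jan 11.
Add 15 hours and 55 minutes leg 1 → 20:20 UTC.
Add 2 hours and 35 minutes layover in Eucla → 22:55 UTC.
Add 14 hours and 20 minutes leg 2 → 13:15 UTC (Jan 12).
Add 3 hours and 4 minutes layover in Tokyo → 16:19 UTC.
Add 1 hour and 3 minutes leg 3 → 17:22 UTC.
Add 1 hour 16 minutes layover in Meridia → 18:38 UTC.
Add 14 hours leg 4 → 08:38 UTC (Jan 13).
Tehran is UTC+3:30, so local arrival = 08:38 + 3:30 = 12:08 on Jan 13.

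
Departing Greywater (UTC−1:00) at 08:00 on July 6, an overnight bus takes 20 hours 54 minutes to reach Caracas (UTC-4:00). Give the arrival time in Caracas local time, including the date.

01:54 on July 7

Convert departure to UTC: 08:00 + 1:00 = 09:00 UTC on Jul 6.
Add 20 hours 54 minutes travel time → 05:54 UTC (Jul 7).
Caracas is UTC−4:00, so local arrival = 05:54 − 4:00 = 01:54 on Jul 7.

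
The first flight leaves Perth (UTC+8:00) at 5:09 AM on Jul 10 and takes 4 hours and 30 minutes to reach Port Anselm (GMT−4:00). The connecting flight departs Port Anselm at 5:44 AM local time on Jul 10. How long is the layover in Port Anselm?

Convert departure to UTC: 5:09 AM − 8:00 = 9:09 PM UTC on Jul 9.
Add 4 hours and 30 minutes flight time → 1:39 AM UTC (Jul 10).
Port Anselm is UTC−4:00, so local arrival = 1:39 AM − 4:00 = 9:39 PM on Jul 9.
Layover = 5:44 AM − 9:39 PM (+1 day) = 8 hours 5 minutes.

8 hours 5 minutes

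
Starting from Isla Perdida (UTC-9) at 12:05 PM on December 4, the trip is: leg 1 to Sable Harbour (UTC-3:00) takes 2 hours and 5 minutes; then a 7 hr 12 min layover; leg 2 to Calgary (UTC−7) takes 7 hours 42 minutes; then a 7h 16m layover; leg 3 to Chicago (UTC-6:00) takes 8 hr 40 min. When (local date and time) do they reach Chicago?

12:00 AM on Dec 6

Convert departure to UTC: 12:05 PM + 9:00 = 9:05 PM UTC on Dec 4.
Add 2 hours 5 minutes leg 1 → 11:10 PM UTC.
Add 7 hours 12 minutes layover in Sable Harbour → 6:22 AM UTC (Dec 5).
Add 7 hours and 42 minutes leg 2 → 2:04 PM UTC.
Add 7 hours 16 minutes layover in Calgary → 9:20 PM UTC.
Add 8 hours 40 minutes leg 3 → 6:00 AM UTC (Dec 6).
Chicago is UTC−6:00, so local arrival = 6:00 AM − 6:00 = 12:00 AM on Dec 6.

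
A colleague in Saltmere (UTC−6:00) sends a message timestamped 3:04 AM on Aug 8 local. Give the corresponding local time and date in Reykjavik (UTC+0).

Reykjavik is 6:00 ahead of Saltmere.
Shift by the zone difference: 3:04 AM + 6:00 = 9:04 AM on Aug 8 in Reykjavik.

9:04 AM on August 8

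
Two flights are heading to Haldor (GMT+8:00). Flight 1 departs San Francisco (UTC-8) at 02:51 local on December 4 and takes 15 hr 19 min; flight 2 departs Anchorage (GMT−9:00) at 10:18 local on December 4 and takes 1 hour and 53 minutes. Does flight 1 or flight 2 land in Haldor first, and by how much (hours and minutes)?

Flight 1 in UTC: 02:51 + 8:00 = 10:51 on Dec 4.
+15 hours and 19 minutes → arrive 02:10 UTC on Dec 5.
Flight 2 in UTC: 10:18 + 9:00 = 19:18 on Dec 4.
+1 hour 53 minutes → arrive 21:11 UTC on Dec 4.
Flight 2 lands earlier by 4 hours 59 minutes.

the second, by 4 hours 59 minutes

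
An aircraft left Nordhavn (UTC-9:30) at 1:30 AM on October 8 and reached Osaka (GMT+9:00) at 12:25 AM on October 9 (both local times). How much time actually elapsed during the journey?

Osaka is 18:30 ahead of Nordhavn.
Clock-face elapsed time (ignoring zones) is 22 hours 55 minutes.
Actual elapsed = 22 hours 55 minutes − 18:30 = 4 hours 25 minutes.

4 hours 25 minutes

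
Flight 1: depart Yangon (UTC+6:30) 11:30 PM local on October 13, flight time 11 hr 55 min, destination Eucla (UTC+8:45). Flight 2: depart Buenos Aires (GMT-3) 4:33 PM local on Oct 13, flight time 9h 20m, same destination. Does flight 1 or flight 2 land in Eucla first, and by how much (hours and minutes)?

Flight 1 in UTC: 11:30 PM − 6:30 = 5:00 PM on Oct 13.
+11 hours and 55 minutes → arrive 4:55 AM UTC on Oct 14.
Flight 2 in UTC: 4:33 PM + 3:00 = 7:33 PM on Oct 13.
+9 hours and 20 minutes → arrive 4:53 AM UTC on Oct 14.
Flight 2 lands earlier by 2 minutes.

the second, by 2 minutes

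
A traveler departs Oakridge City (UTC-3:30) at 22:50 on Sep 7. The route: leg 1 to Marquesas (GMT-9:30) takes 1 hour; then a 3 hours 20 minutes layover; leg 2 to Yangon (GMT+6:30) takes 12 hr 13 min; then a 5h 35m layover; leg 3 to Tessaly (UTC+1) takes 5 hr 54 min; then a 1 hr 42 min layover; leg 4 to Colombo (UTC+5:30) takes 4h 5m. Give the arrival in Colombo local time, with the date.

Convert departure to UTC: 22:50 + 3:30 = 02:20 UTC on Sep 8.
Add 1 hour leg 1 → 03:20 UTC.
Add 3 hours and 20 minutes layover in Marquesas → 06:40 UTC.
Add 12 hours and 13 minutes leg 2 → 18:53 UTC.
Add 5 hours and 35 minutes layover in Yangon → 00:28 UTC (Sep 9).
Add 5 hours and 54 minutes leg 3 → 06:22 UTC.
Add 1 hour and 42 minutes layover in Tessaly → 08:04 UTC.
Add 4 hours and 5 minutes leg 4 → 12:09 UTC.
Colombo is UTC+5:30, so local arrival = 12:09 + 5:30 = 17:39 on Sep 9.

17:39 on September 9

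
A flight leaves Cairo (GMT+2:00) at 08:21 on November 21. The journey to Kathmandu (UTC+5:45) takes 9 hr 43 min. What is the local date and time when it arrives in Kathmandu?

21:49 on Nov 21

Convert departure to UTC: 08:21 − 2:00 = 06:21 UTC on Nov 21.
Add 9 hours and 43 minutes travel time → 16:04 UTC.
Kathmandu is UTC+5:45, so local arrival = 16:04 + 5:45 = 21:49 on Nov 21.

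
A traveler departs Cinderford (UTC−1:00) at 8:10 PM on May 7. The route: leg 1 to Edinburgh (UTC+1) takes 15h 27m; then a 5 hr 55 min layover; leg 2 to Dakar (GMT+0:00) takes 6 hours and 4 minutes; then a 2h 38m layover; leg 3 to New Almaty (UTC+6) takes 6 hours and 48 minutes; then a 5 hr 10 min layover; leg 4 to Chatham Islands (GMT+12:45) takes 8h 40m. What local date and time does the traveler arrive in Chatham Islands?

12:37 PM on May 10

Convert departure to UTC: 8:10 PM + 1:00 = 9:10 PM UTC on May 7.
Add 15 hours 27 minutes leg 1 → 12:37 PM UTC (May 8).
Add 5 hours and 55 minutes layover in Edinburgh → 6:32 PM UTC.
Add 6 hours 4 minutes leg 2 → 12:36 AM UTC (May 9).
Add 2 hours and 38 minutes layover in Dakar → 3:14 AM UTC.
Add 6 hours and 48 minutes leg 3 → 10:02 AM UTC.
Add 5 hours 10 minutes layover in New Almaty → 3:12 PM UTC.
Add 8 hours and 40 minutes leg 4 → 11:52 PM UTC.
Chatham Islands is UTC+12:45, so local arrival = 11:52 PM + 12:45 = 12:37 PM on May 10.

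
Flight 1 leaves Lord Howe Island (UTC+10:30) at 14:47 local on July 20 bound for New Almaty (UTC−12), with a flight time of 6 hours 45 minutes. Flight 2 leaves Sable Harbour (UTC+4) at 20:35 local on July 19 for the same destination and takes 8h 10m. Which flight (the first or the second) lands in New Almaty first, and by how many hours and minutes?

the second, by 10 hours 17 minutes

Flight 1 in UTC: 14:47 − 10:30 = 04:17 on Jul 20.
+6 hours 45 minutes → arrive 11:02 UTC on Jul 20.
Flight 2 in UTC: 20:35 − 4:00 = 16:35 on Jul 19.
+8 hours 10 minutes → arrive 00:45 UTC on Jul 20.
Flight 2 lands earlier by 10 hours 17 minutes.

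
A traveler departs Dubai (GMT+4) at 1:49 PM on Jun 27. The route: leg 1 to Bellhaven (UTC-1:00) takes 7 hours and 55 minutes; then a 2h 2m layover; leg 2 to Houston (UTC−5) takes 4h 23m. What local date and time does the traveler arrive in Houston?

7:09 PM on June 27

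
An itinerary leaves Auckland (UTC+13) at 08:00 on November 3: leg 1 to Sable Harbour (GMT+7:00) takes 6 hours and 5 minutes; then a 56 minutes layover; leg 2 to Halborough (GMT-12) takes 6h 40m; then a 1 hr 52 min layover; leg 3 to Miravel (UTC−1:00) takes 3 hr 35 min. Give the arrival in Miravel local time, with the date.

Convert departure to UTC: 08:00 − 13:00 = 19:00 UTC on Nov 2.
Add 6 hours and 5 minutes leg 1 → 01:05 UTC (Nov 3).
Add 56 minutes layover in Sable Harbour → 02:01 UTC.
Add 6 hours and 40 minutes leg 2 → 08:41 UTC.
Add 1 hour and 52 minutes layover in Halborough → 10:33 UTC.
Add 3 hours and 35 minutes leg 3 → 14:08 UTC.
Miravel is UTC−1:00, so local arrival = 14:08 − 1:00 = 13:08 on Nov 3.

13:08 on November 3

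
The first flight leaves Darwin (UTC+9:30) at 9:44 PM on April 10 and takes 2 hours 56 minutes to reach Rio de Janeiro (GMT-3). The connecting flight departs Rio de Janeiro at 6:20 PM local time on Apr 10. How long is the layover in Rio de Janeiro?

6 hours 10 minutes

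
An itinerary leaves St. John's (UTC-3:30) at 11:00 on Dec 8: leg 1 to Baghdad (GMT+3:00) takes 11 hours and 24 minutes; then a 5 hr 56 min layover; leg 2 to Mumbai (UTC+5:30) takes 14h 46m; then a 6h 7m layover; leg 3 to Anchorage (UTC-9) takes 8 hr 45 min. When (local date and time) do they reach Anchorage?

Convert departure to UTC: 11:00 + 3:30 = 14:30 UTC on Dec 8.
Add 11 hours and 24 minutes leg 1 → 01:54 UTC (Dec 9).
Add 5 hours 56 minutes layover in Baghdad → 07:50 UTC.
Add 14 hours 46 minutes leg 2 → 22:36 UTC.
Add 6 hours and 7 minutes layover in Mumbai → 04:43 UTC (Dec 10).
Add 8 hours 45 minutes leg 3 → 13:28 UTC.
Anchorage is UTC−9:00, so local arrival = 13:28 − 9:00 = 04:28 on Dec 10.

04:28 on December 10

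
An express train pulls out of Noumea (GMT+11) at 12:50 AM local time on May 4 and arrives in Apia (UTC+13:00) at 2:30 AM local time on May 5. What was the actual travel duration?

23 hours 40 minutes

Apia is 2:00 ahead of Noumea.
Clock-face elapsed time (ignoring zones) is 25 hours 40 minutes.
Actual elapsed = 25 hours 40 minutes − 2:00 = 23 hours 40 minutes.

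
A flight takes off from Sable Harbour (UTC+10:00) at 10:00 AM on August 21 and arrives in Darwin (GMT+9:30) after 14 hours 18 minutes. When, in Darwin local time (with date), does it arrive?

Convert departure to UTC: 10:00 AM − 10:00 = 12:00 AM UTC on Aug 21.
Add 14 hours and 18 minutes travel time → 2:18 PM UTC.
Darwin is UTC+9:30, so local arrival = 2:18 PM + 9:30 = 11:48 PM on Aug 21.

11:48 PM on Aug 21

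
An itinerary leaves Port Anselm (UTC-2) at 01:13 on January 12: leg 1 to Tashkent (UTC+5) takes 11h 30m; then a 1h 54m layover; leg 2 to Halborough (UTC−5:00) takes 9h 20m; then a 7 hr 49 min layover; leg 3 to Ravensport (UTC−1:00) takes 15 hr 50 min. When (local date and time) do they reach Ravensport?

Convert departure to UTC: 01:13 + 2:00 = 03:13 UTC on Jan 12.
Add 11 hours and 30 minutes leg 1 → 14:43 UTC.
Add 1 hour 54 minutes layover in Tashkent → 16:37 UTC.
Add 9 hours 20 minutes leg 2 → 01:57 UTC (Jan 13).
Add 7 hours 49 minutes layover in Halborough → 09:46 UTC.
Add 15 hours and 50 minutes leg 3 → 01:36 UTC (Jan 14).
Ravensport is UTC−1:00, so local arrival = 01:36 − 1:00 = 00:36 on Jan 14.

00:36 on Jan 14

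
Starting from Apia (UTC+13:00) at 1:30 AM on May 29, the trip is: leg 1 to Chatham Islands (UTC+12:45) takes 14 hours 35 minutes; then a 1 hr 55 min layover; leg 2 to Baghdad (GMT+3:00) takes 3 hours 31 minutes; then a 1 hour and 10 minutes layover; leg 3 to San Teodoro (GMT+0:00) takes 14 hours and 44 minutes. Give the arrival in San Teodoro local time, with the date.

12:25 AM on May 30

Convert departure to UTC: 1:30 AM − 13:00 = 12:30 PM UTC on May 28.
Add 14 hours and 35 minutes leg 1 → 3:05 AM UTC (May 29).
Add 1 hour and 55 minutes layover in Chatham Islands → 5:00 AM UTC.
Add 3 hours 31 minutes leg 2 → 8:31 AM UTC.
Add 1 hour and 10 minutes layover in Baghdad → 9:41 AM UTC.
Add 14 hours 44 minutes leg 3 → 12:25 AM UTC (May 30).
San Teodoro is UTC+0, so local arrival is the same: 12:25 AM on May 30.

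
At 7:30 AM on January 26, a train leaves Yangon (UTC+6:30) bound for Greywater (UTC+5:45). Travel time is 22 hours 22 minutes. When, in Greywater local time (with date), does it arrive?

5:07 AM on January 27

Convert departure to UTC: 7:30 AM − 6:30 = 1:00 AM UTC on Jan 26.
Add 22 hours and 22 minutes travel time → 11:22 PM UTC.
Greywater is UTC+5:45, so local arrival = 11:22 PM + 5:45 = 5:07 AM on Jan 27.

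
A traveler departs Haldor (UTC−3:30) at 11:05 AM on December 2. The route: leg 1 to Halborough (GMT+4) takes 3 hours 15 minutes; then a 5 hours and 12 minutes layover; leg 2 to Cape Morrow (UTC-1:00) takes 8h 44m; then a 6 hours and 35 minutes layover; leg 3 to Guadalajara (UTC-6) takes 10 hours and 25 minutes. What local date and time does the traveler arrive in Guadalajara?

Convert departure to UTC: 11:05 AM + 3:30 = 2:35 PM UTC on Dec 2.
Add 3 hours and 15 minutes leg 1 → 5:50 PM UTC.
Add 5 hours 12 minutes layover in Halborough → 11:02 PM UTC.
Add 8 hours and 44 minutes leg 2 → 7:46 AM UTC (Dec 3).
Add 6 hours 35 minutes layover in Cape Morrow → 2:21 PM UTC.
Add 10 hours and 25 minutes leg 3 → 12:46 AM UTC (Dec 4).
Guadalajara is UTC−6:00, so local arrival = 12:46 AM − 6:00 = 6:46 PM on Dec 3.

6:46 PM on Dec 3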